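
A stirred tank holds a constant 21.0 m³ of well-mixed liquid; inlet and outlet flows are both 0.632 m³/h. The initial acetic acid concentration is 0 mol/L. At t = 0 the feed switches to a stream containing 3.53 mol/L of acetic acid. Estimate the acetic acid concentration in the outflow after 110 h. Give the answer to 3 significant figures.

3.40 mol/L

Unsteady species balance (constant V, well mixed): V dC/dt = Q(C_in − C).
Time constant τ = V/Q = 21.0/0.632 = 33.228 h.
Solution: C(t) = C_in + (C₀ − C_in) e^(−t/τ).
C(110) = 3.53 + (0 − 3.53)·e^(−110/33.228) = 3.53 + (-3.5300)·0.036499 = 3.4012 mol/L.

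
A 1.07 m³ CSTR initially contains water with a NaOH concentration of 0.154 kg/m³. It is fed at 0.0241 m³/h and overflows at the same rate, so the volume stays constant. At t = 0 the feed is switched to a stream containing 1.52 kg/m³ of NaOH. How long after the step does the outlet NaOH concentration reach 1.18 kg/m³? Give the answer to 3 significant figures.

Transient balance on the dissolved component: V dC/dt = Q(C_in − C), so τ = V/Q = 44.398 h.
C(t) = C_in + (C₀ − C_in) e^(−t/τ). Set C = 1.18 and solve for t:
e^(−t/τ) = (C − C_in)/(C₀ − C_in) = (1.18 − 1.52)/(0.154 − 1.52) = 0.24890
t = −τ ln(…) = 44.398 × 1.3907 = 61.745 h.

61.7 h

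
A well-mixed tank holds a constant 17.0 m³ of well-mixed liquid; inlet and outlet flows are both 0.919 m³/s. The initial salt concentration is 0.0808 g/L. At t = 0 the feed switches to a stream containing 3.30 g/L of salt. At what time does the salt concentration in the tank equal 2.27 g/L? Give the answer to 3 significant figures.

Mass balance on the solute (V constant): V dC/dt = Q(C_in − C), so τ = V/Q = 18.498 s.
C(t) = C_in + (C₀ − C_in) e^(−t/τ). Set C = 2.27 and solve for t:
e^(−t/τ) = (C − C_in)/(C₀ − C_in) = (2.27 − 3.30)/(0.0808 − 3.30) = 0.31996
t = −τ ln(…) = 18.498 × 1.1396 = 21.080 s.

21.1 s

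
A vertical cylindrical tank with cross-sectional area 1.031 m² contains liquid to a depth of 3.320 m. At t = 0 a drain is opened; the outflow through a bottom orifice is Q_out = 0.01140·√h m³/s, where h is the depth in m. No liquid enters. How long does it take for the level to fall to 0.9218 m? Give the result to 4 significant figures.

155.9 s

A dh/dt = −Q_out = −0.01140 √h.
Separate and integrate: 2(√h − √h₀) = −(0.01140/A) t.
t = 2A(√h₀ − √h)/0.01140 = 2·1.031·(√3.320 − √0.9218)/0.01140
  = 2.06200 × (1.82209 − 0.960104) / 0.01140 = 155.913 s.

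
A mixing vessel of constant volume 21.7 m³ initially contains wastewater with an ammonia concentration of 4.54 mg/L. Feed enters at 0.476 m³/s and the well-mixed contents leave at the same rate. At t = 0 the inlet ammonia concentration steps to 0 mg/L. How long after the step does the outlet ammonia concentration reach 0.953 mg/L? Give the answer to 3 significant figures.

71.2 s

Transient balance on the dissolved component: V dC/dt = Q(C_in − C), so τ = V/Q = 45.588 s.
C(t) = C_in + (C₀ − C_in) e^(−t/τ). Set C = 0.953 and solve for t:
e^(−t/τ) = (C − C_in)/(C₀ − C_in) = (0.953 − 0)/(4.54 − 0) = 0.20991
t = −τ ln(…) = 45.588 × 1.5611 = 71.166 s.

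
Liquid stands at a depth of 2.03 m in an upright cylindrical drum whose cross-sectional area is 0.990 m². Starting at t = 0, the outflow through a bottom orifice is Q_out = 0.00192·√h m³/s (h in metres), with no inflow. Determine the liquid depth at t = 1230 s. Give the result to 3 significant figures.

0.0538 m

Volume balance on the tank: A dh/dt = −0.00192 √h.
∫ h^(−1/2) dh = −(0.00192/A) ∫ dt, giving 2√h = 2√h₀ − (0.00192/A) t.
√h = √2.03 − 0.00192·1230/(2·0.990) = 1.4248 − 1.1927 = 0.23205.
h = 0.23205² = 0.053849 m.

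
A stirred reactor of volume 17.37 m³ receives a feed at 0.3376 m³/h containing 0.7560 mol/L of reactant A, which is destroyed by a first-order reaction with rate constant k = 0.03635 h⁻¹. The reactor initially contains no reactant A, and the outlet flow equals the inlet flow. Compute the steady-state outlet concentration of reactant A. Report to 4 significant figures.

0.2634 mol/L

Accumulation = in − out − consumed: V dC/dt = Q C_in − Q C − k V C.
Steady state (dC/dt = 0): C_ss = Q C_in/(Q + kV) = C_in/(1 + kV/Q).
C_ss = 0.3376·0.7560/(0.3376 + 0.03635·17.37) = 0.255226/0.969000 = 0.263391 mol/L.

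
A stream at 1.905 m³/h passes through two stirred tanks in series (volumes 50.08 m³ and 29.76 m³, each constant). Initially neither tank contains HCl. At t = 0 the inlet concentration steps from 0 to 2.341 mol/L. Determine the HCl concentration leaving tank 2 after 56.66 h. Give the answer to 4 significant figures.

1.764 mol/L

Time constants: τᵢ = Vᵢ/Q for each well-mixed tank.
τ₁ = 50.08/1.905 = 26.2887 h; τ₂ = 29.76/1.905 = 15.6220 h.
Solving the cascade with C₁(0)=C₂(0)=0 gives C₂(t) = C_in[1 − (τ₁ e^(−t/τ₁) − τ₂ e^(−t/τ₂))/(τ₁ − τ₂)].
At t = 56.66: e^(−t/τ₁) = 0.115869, e^(−t/τ₂) = 0.0265978.
C₂ = 2.341·[1 − (26.2887·0.115869 − 15.6220·0.0265978)/(10.6667)] = 2.341·0.753388 = 1.76368 mol/L.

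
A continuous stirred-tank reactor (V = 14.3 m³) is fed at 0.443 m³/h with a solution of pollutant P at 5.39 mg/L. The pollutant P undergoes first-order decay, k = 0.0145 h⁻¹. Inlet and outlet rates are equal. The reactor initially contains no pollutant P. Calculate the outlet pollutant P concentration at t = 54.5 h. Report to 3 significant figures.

3.36 mg/L

Accumulation = in − out − consumed: V dC/dt = Q C_in − Q C − k V C.
dC/dt = (Q/V) C_in − (Q/V + k) C; effective rate a = Q/V + k = 0.030979 + 0.0145 = 0.045479 h⁻¹.
C_ss = Q C_in/(Q + kV) = 3.6715 mg/L; C(t) = C_ss + (C₀ − C_ss) e^(−a t).
C(54.5) = 3.6715 + (-3.6715)·e^(−0.045479·54.5) = 3.6715 + (-3.6715)·0.083860 = 3.3636 mg/L.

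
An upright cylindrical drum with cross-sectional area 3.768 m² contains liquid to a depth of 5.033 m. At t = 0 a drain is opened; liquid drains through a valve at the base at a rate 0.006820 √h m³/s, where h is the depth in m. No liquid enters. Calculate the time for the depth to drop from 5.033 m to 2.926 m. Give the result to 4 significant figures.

Accumulation of liquid (constant cross-section A): A dh/dt = −0.006820 √h.
Separate and integrate: 2(√h − √h₀) = −(0.006820/A) t.
t = 2A(√h₀ − √h)/0.006820 = 2·3.768·(√5.033 − √2.926)/0.006820
  = 7.53600 × (2.24343 − 1.71056) / 0.006820 = 588.824 s.

588.8 s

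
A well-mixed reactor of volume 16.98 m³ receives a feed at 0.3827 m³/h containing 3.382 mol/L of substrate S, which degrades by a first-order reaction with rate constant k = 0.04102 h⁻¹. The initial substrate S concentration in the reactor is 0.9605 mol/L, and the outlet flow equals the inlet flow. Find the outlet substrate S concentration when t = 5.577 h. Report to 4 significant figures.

Species balance: V dC/dt = Q C_in − Q C − k V C.
This is linear with rate a = Q/V + k = 0.0635583 h⁻¹.
C_ss = Q C_in/(Q + kV) = 1.19928 mol/L; C(t) = C_ss + (C₀ − C_ss) e^(−a t).
C(5.577) = 1.19928 + (-0.238785)·e^(−0.0635583·5.577) = 1.19928 + (-0.238785)·0.701549 = 1.03177 mol/L.

1.032 mol/L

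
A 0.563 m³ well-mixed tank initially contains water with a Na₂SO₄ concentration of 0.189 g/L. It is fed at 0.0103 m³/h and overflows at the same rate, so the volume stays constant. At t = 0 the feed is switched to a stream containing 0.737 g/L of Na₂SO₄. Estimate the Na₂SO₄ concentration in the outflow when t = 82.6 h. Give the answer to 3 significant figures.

0.616 g/L

Unsteady species balance (constant V, well mixed): V dC/dt = Q(C_in − C).
Time constant τ = V/Q = 0.563/0.0103 = 54.660 h.
Solution: C(t) = C_in + (C₀ − C_in) e^(−t/τ).
C(82.6) = 0.737 + (0.189 − 0.737)·e^(−82.6/54.660) = 0.737 + (-0.54800)·0.22066 = 0.61608 g/L.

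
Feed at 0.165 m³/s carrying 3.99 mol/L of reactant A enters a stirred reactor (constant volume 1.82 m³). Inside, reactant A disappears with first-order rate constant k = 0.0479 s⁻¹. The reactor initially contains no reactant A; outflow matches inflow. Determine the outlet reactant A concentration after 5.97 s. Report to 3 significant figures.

1.47 mol/L

Species balance: V dC/dt = Q C_in − Q C − k V C.
This is linear with rate a = Q/V + k = 0.13856 s⁻¹.
C_ss = Q C_in/(Q + kV) = 2.6107 mol/L; C(t) = C_ss + (C₀ − C_ss) e^(−a t).
C(5.97) = 2.6107 + (-2.6107)·e^(−0.13856·5.97) = 2.6107 + (-2.6107)·0.43727 = 1.4691 mol/L.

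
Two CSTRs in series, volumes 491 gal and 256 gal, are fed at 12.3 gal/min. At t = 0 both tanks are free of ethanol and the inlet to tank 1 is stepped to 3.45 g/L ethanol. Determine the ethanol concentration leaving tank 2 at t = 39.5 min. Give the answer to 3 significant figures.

Time constants: τᵢ = Vᵢ/Q for each well-mixed tank.
τ₁ = 491/12.3 = 39.919 min; τ₂ = 256/12.3 = 20.813 min.
Solving the cascade with C₁(0)=C₂(0)=0 gives C₂(t) = C_in[1 − (τ₁ e^(−t/τ₁) − τ₂ e^(−t/τ₂))/(τ₁ − τ₂)].
At t = 39.5: e^(−t/τ₁) = 0.37176, e^(−t/τ₂) = 0.14989.
C₂ = 3.45·[1 − (39.919·0.37176 − 20.813·0.14989)/(19.106)] = 3.45·0.38655 = 1.3336 g/L.

1.33 g/L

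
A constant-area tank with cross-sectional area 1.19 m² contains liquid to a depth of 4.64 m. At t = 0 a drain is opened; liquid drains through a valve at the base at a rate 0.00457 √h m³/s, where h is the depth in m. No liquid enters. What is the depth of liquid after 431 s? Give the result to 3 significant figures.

1.76 m

Mass balance (ρ constant): A dh/dt = −0.00457 √h.
Separate and integrate: 2(√h − √h₀) = −(0.00457/A) t.
√h = √4.64 − 0.00457·431/(2·1.19) = 2.1541 − 0.82759 = 1.3265.
h = 1.3265² = 1.7595 m.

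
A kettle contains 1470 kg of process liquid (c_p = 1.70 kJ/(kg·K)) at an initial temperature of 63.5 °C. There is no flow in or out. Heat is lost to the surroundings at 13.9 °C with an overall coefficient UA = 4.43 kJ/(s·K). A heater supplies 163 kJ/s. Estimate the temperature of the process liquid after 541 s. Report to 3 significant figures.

Lumped-capacitance energy balance: M c_p dT/dt = UA(T_amb − T) + Q̇.
dT/dt = (T_ss − T)/τ with T_ss = T_amb + Q̇/UA = 13.9 + 163/4.43 = 50.695 °C, τ = M c_p/UA = 1470·1.70/4.43 = 564.11 s.
T approaches T_ss exponentially: T(t) = T_ss + (T₀ − T_ss) e^(−t/τ).
T(541) = 50.695 + (12.805)·0.38326 = 55.602 °C.

55.6 °C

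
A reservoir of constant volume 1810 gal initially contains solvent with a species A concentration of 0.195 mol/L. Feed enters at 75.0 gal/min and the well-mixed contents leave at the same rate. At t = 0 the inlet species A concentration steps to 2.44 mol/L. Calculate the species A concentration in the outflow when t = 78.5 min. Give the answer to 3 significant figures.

Unsteady species balance (constant V, well mixed): V dC/dt = Q(C_in − C).
So dC/dt = (C_in − C)/τ with τ = V/Q = 1810/75.0 = 24.133 min.
This is linear first-order; C(t) = C_in + (C₀ − C_in) e^(−t/τ).
C(78.5) = 2.44 + (0.195 − 2.44)·e^(−78.5/24.133) = 2.44 + (-2.2450)·0.038667 = 2.3532 mol/L.

2.35 mol/L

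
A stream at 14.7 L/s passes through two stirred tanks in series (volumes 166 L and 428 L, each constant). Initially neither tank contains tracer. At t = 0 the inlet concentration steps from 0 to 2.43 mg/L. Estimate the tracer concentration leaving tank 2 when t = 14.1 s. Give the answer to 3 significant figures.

Time constants: τᵢ = Vᵢ/Q for each well-mixed tank.
τ₁ = 166/14.7 = 11.293 s; τ₂ = 428/14.7 = 29.116 s.
Tank 1: C₁ = C_in(1 − e^(−t/τ₁)). Tank 2 (τ₁ ≠ τ₂): C₂ = C_in[1 − (τ₁ e^(−t/τ₁) − τ₂ e^(−t/τ₂))/(τ₁ − τ₂)].
At t = 14.1: e^(−t/τ₁) = 0.28690, e^(−t/τ₂) = 0.61614.
C₂ = 2.43·[1 − (11.293·0.28690 − 29.116·0.61614)/(-17.823)] = 2.43·0.17525 = 0.42587 mg/L.

0.426 mg/L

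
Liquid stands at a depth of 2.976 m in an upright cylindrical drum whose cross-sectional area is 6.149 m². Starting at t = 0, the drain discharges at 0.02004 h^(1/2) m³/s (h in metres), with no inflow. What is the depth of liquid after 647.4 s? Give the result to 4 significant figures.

With no inflow, A dh/dt = −0.02004 √h.
This is separable: 2 d(√h)/dt = −0.02004/A, so √h = √h₀ − (0.02004/(2A)) t.
√h = √2.976 − 0.02004·647.4/(2·6.149) = 1.72511 − 1.05496 = 0.670149.
h = 0.670149² = 0.449099 m.

0.4491 m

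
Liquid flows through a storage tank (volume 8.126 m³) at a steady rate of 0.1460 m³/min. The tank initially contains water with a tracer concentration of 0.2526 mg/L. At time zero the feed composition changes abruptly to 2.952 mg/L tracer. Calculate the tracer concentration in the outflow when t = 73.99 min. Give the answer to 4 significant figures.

2.238 mg/L

Unsteady species balance (constant V, well mixed): V dC/dt = Q(C_in − C).
Rewrite as dC/dt + C/τ = C_in/τ, τ = V/Q = 55.6575 min.
Integrating: C(t) = C_in + (C₀ − C_in) e^(−t/τ).
C(73.99) = 2.952 + (0.2526 − 2.952)·e^(−73.99/55.6575) = 2.952 + (-2.69940)·0.264641 = 2.23763 mg/L.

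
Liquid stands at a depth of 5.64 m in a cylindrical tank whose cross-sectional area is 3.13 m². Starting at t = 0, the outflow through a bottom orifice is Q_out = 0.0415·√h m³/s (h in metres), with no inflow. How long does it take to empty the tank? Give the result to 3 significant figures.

With no inflow, A dh/dt = −0.0415 √h.
∫ h^(−1/2) dh = −(0.0415/A) ∫ dt, giving 2√h = 2√h₀ − (0.0415/A) t.
Tank is empty when √h = 0: t_empty = 2A√h₀/0.0415.
t_empty = 2·3.13·√5.64/0.0415 = 6.2600·2.3749/0.0415 = 358.23 s.

358 s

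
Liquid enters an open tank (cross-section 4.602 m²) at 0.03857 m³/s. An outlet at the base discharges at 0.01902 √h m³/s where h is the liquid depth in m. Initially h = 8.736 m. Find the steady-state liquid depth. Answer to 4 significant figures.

4.112 m

A dh/dt = Q_in − 0.01902 √h. Steady state requires inflow = outflow:
Q_in = 0.01902 √h_ss ⇒ √h_ss = 0.03857/0.01902 = 2.02787.
h_ss = 2.02787² = 4.11224 m. (Since h₀ = 8.736 m > h_ss, the level will fall toward this value.)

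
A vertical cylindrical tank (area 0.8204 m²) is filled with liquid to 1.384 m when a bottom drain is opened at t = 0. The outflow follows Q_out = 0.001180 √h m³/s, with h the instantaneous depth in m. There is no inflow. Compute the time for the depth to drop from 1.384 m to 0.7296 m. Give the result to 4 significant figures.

448.1 s

A dh/dt = −Q_out = −0.001180 √h.
∫ h^(−1/2) dh = −(0.001180/A) ∫ dt, giving 2√h = 2√h₀ − (0.001180/A) t.
t = 2A(√h₀ − √h)/0.001180 = 2·0.8204·(√1.384 − √0.7296)/0.001180
  = 1.64080 × (1.17644 − 0.854166) / 0.001180 = 448.118 s.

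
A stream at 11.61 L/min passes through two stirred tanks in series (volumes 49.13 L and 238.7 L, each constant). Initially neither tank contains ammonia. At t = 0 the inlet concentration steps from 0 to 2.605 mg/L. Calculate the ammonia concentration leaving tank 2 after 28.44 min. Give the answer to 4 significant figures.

Time constants: τᵢ = Vᵢ/Q for each well-mixed tank.
τ₁ = 49.13/11.61 = 4.23170 min; τ₂ = 238.7/11.61 = 20.5599 min.
Solving the cascade with C₁(0)=C₂(0)=0 gives C₂(t) = C_in[1 − (τ₁ e^(−t/τ₁) − τ₂ e^(−t/τ₂))/(τ₁ − τ₂)].
At t = 28.44: e^(−t/τ₁) = 0.00120568, e^(−t/τ₂) = 0.250755.
C₂ = 2.605·[1 − (4.23170·0.00120568 − 20.5599·0.250755)/(-16.3282)] = 2.605·0.684570 = 1.78331 mg/L.

1.783 mg/L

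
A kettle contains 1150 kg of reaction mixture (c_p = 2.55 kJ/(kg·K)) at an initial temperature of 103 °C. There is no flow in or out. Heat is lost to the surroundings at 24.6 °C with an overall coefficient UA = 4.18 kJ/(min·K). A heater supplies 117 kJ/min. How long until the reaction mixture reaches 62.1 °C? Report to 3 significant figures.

Unsteady energy balance on the tank contents: M c_p dT/dt = −UA(T − T_amb) + Q̇.
τ = M c_p/UA = 701.56 min; T_ss = T_amb + Q̇/UA = 24.6 + 117/4.18 = 52.590 °C.
T(t) = T_ss + (T₀ − T_ss)e^(−t/τ); set T = 62.1:
t = −τ ln[(T − T_ss)/(T₀ − T_ss)] = −701.56 · ln(0.18865) = 1170.1 min.

1170 min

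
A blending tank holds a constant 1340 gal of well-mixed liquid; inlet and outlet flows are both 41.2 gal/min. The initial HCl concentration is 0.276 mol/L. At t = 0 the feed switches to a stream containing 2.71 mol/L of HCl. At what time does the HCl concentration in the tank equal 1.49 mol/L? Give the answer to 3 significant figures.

Species balance on the tank: V dC/dt = Q(C_in − C), so τ = V/Q = 32.524 min.
C(t) = C_in + (C₀ − C_in) e^(−t/τ). Set C = 1.49 and solve for t:
e^(−t/τ) = (C − C_in)/(C₀ − C_in) = (1.49 − 2.71)/(0.276 − 2.71) = 0.50123
t = −τ ln(…) = 32.524 × 0.69069 = 22.464 min.

22.5 min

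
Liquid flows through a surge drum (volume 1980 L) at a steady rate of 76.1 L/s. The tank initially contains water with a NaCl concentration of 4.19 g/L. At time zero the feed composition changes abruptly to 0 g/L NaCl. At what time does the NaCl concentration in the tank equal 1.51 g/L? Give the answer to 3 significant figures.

Species balance: V dC/dt = Q(C_in − C) ⇒ τ = V/Q = 26.018 s.
C(t) = C_in + (C₀ − C_in) e^(−t/τ). Set C = 1.51 and solve for t:
e^(−t/τ) = (C − C_in)/(C₀ − C_in) = (1.51 − 0)/(4.19 − 0) = 0.36038
t = −τ ln(…) = 26.018 × 1.0206 = 26.554 s.

26.6 s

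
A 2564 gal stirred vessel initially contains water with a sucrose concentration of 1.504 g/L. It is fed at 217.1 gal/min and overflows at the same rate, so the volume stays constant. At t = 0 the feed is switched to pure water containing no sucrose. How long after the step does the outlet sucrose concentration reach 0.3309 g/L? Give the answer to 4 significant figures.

17.88 min

Unsteady species balance (constant V, well mixed): V dC/dt = Q(C_in − C), so τ = V/Q = 11.8102 min.
C(t) = C_in + (C₀ − C_in) e^(−t/τ). Set C = 0.3309 and solve for t:
e^(−t/τ) = (C − C_in)/(C₀ − C_in) = (0.3309 − 0)/(1.504 − 0) = 0.220013
t = −τ ln(…) = 11.8102 × 1.51407 = 17.8815 min.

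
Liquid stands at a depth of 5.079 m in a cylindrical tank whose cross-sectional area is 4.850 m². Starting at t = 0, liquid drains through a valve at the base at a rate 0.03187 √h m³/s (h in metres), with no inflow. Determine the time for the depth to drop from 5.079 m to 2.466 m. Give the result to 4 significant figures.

A dh/dt = −Q_out = −0.03187 √h.
Separate and integrate: 2(√h − √h₀) = −(0.03187/A) t.
t = 2A(√h₀ − √h)/0.03187 = 2·4.850·(√5.079 − √2.466)/0.03187
  = 9.70000 × (2.25366 − 1.57035) / 0.03187 = 207.974 s.

208.0 s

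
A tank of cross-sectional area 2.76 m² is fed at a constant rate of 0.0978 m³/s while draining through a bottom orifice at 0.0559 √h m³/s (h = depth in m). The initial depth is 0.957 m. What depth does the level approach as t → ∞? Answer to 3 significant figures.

3.06 m

Level balance: A dh/dt = 0.0978 − 0.0559 √h. Setting dh/dt = 0:
Q_in = 0.0559 √h_ss ⇒ √h_ss = 0.0978/0.0559 = 1.7496.
h_ss = 1.7496² = 3.0609 m. (Since h₀ = 0.957 m < h_ss, the level will rise toward this value.)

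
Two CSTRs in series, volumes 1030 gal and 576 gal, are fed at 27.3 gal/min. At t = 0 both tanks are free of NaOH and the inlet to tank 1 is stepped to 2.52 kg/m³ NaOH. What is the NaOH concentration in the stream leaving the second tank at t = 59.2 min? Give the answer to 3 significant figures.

Species balance on tank i: dCᵢ/dt = (Cᵢ₋₁ − Cᵢ)/τᵢ with τᵢ = Vᵢ/Q.
τ₁ = 1030/27.3 = 37.729 min; τ₂ = 576/27.3 = 21.099 min.
Solving the cascade with C₁(0)=C₂(0)=0 gives C₂(t) = C_in[1 − (τ₁ e^(−t/τ₁) − τ₂ e^(−t/τ₂))/(τ₁ − τ₂)].
At t = 59.2: e^(−t/τ₁) = 0.20824, e^(−t/τ₂) = 0.060456.
C₂ = 2.52·[1 − (37.729·0.20824 − 21.099·0.060456)/(16.630)] = 2.52·0.60427 = 1.5228 kg/m³.

1.52 kg/m³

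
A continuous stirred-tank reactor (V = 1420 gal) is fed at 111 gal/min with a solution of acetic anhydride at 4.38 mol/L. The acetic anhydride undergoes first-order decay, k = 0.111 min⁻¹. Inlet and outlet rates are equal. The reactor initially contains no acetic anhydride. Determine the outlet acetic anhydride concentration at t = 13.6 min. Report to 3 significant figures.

1.67 mol/L

Species balance: V dC/dt = Q C_in − Q C − k V C.
This is linear with rate a = Q/V + k = 0.18917 min⁻¹.
C_ss = Q C_in/(Q + kV) = 1.8099 mol/L; C(t) = C_ss + (C₀ − C_ss) e^(−a t).
C(13.6) = 1.8099 + (-1.8099)·e^(−0.18917·13.6) = 1.8099 + (-1.8099)·0.076329 = 1.6718 mol/L.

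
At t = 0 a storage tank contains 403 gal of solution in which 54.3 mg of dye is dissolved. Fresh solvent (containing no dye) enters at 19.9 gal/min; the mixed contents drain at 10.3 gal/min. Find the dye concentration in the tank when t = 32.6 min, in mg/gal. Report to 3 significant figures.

0.0409 mg/gal

Total volume: dV/dt = Q_in − Q_out = 9.6000 gal/min, so V(t) = 403 + 9.6000 t and V(32.6) = 715.96 gal.
No dye enters, so dm/dt = −Q_out · (m/V).
dm/m = −Q_out dt/(V₀ + 9.6000 t); integrating gives ln(m/m₀) = −(Q_out/(Q_in−Q_out)) ln(V/V₀).
m = m₀ (V₀/V)^(Q_out/(Q_in−Q_out)) = 54.3 × (403/715.96)^(1.0729) = 29.310 mg.
C = m/V = 29.310/715.96 = 0.040938 mg/gal.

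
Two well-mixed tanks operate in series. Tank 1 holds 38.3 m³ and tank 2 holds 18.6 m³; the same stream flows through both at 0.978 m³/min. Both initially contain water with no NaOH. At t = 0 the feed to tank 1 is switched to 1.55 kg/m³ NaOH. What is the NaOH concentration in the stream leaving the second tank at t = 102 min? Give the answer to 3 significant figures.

Species balance on tank i: dCᵢ/dt = (Cᵢ₋₁ − Cᵢ)/τᵢ with τᵢ = Vᵢ/Q.
τ₁ = 38.3/0.978 = 39.162 min; τ₂ = 18.6/0.978 = 19.018 min.
Solving the cascade with C₁(0)=C₂(0)=0 gives C₂(t) = C_in[1 − (τ₁ e^(−t/τ₁) − τ₂ e^(−t/τ₂))/(τ₁ − τ₂)].
At t = 102: e^(−t/τ₁) = 0.073933, e^(−t/τ₂) = 0.0046858.
C₂ = 1.55·[1 − (39.162·0.073933 − 19.018·0.0046858)/(20.143)] = 1.55·0.86069 = 1.3341 kg/m³.

1.33 kg/m³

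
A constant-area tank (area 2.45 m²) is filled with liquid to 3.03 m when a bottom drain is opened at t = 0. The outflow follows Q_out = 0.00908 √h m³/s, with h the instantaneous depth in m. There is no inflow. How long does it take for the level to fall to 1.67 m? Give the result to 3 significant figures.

With no inflow, A dh/dt = −0.00908 √h.
This is separable: 2 d(√h)/dt = −0.00908/A, so √h = √h₀ − (0.00908/(2A)) t.
t = 2A(√h₀ − √h)/0.00908 = 2·2.45·(√3.03 − √1.67)/0.00908
  = 4.9000 × (1.7407 − 1.2923) / 0.00908 = 241.98 s.

242 s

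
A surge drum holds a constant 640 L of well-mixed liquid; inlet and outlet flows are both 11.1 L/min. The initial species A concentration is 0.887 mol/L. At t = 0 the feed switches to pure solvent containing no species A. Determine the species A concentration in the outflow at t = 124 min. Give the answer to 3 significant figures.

0.103 mol/L

Unsteady species balance (constant V, well mixed): V dC/dt = Q(C_in − C).
Rewrite as dC/dt + C/τ = C_in/τ, τ = V/Q = 57.658 min.
C approaches C_in exponentially: C(t) = C_in + (C₀ − C_in) e^(−t/τ).
C(124) = 0 + (0.887 − 0)·e^(−124/57.658) = 0 + (0.88700)·0.11641 = 0.10326 mol/L.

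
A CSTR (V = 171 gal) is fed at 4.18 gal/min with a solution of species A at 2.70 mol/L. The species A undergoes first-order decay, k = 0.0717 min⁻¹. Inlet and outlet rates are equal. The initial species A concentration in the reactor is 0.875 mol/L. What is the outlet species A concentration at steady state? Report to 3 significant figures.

0.686 mol/L

Accumulation = in − out − consumed: V dC/dt = Q C_in − Q C − k V C.
At steady state: 0 = Q C_in − (Q + kV) C_ss, so C_ss = Q C_in/(Q + kV).
C_ss = 4.18·2.70/(4.18 + 0.0717·171) = 11.286/16.441 = 0.68647 mol/L.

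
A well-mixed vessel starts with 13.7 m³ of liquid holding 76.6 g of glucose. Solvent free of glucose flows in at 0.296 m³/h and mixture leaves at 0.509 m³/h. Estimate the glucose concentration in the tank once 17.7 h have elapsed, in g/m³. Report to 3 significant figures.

3.57 g/m³

Let m(t) be the amount of glucose. Volume: V(t) = V₀ + (Q_in − Q_out) t = 13.7 − 0.21300 t; V(17.7) = 9.9299 m³.
Species balance (pure solvent in): dm/dt = −Q_out · m/V(t).
dm/m = −Q_out dt/(V₀ − 0.21300 t); integrating gives ln(m/m₀) = −(Q_out/(Q_in−Q_out)) ln(V/V₀).
m = m₀ (V₀/V)^(Q_out/(Q_in−Q_out)) = 76.6 × (13.7/9.9299)^(-2.3897) = 35.499 g.
C = m/V = 35.499/9.9299 = 3.5749 g/m³.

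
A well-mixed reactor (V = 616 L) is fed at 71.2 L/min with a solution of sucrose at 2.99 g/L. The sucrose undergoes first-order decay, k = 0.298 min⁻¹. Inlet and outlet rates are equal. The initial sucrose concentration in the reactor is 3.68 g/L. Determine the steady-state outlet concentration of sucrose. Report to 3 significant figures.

0.836 g/L

Accumulation = in − out − consumed: V dC/dt = Q C_in − Q C − k V C.
Steady state (dC/dt = 0): C_ss = Q C_in/(Q + kV) = C_in/(1 + kV/Q).
C_ss = 71.2·2.99/(71.2 + 0.298·616) = 212.89/254.77 = 0.83562 g/L.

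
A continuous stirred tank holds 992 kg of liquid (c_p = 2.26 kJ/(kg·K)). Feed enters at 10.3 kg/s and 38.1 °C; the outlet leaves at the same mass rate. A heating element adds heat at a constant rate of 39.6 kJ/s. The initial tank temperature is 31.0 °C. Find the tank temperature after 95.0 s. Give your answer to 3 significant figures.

36.5 °C

First-law balance (no shaft work): M c_p dT/dt = ṁ c_p (T_in − T) + 39.6.
τ = M/ṁ = 96.311 s; T_ss = T_in + Q̇/(ṁ c_p) = 38.1 + 39.6/(10.3·2.26) = 39.801 °C.
This is linear first-order; T(t) = T_ss + (T₀ − T_ss) e^(−t/τ).
T(95.0) = 39.801 + (-8.8012)·e^(−95.0/96.311) = 39.801 + (-8.8012)·0.37292 = 36.519 °C.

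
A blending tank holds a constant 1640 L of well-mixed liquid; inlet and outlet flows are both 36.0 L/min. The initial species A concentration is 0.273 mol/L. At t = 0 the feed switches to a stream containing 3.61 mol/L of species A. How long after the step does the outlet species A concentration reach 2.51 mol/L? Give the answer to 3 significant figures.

Species balance: V dC/dt = Q(C_in − C) ⇒ τ = V/Q = 45.556 min.
C(t) = C_in + (C₀ − C_in) e^(−t/τ). Set C = 2.51 and solve for t:
e^(−t/τ) = (C − C_in)/(C₀ − C_in) = (2.51 − 3.61)/(0.273 − 3.61) = 0.32964
t = −τ ln(…) = 45.556 × 1.1098 = 50.556 min.

50.6 min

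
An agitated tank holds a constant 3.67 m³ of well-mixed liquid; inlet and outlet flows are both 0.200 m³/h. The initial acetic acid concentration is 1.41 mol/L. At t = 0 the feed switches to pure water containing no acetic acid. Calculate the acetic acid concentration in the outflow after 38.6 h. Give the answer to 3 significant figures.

0.172 mol/L

Transient balance on the dissolved component: V dC/dt = Q(C_in − C).
Rewrite as dC/dt + C/τ = C_in/τ, τ = V/Q = 18.350 h.
Integrating: C(t) = C_in + (C₀ − C_in) e^(−t/τ).
C(38.6) = 0 + (1.41 − 0)·e^(−38.6/18.350) = 0 + (1.4100)·0.12202 = 0.17205 mol/L.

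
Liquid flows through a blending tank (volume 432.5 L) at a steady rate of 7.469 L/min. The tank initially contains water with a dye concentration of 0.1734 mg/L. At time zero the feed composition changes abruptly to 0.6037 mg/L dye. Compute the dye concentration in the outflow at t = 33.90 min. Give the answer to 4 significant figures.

0.3641 mg/L

Mass balance on the solute (V constant): V dC/dt = Q(C_in − C).
Time constant τ = V/Q = 432.5/7.469 = 57.9060 min.
This is linear first-order; C(t) = C_in + (C₀ − C_in) e^(−t/τ).
C(33.90) = 0.6037 + (0.1734 − 0.6037)·e^(−33.90/57.9060) = 0.6037 + (-0.430300)·0.556866 = 0.364081 mg/L.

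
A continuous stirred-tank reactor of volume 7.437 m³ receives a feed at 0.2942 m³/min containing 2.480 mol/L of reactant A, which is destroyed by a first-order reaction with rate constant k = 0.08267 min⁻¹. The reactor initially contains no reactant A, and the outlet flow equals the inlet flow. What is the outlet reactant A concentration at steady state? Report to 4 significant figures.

0.8026 mol/L

Species balance: V dC/dt = Q C_in − Q C − k V C.
At steady state: 0 = Q C_in − (Q + kV) C_ss, so C_ss = Q C_in/(Q + kV).
C_ss = 0.2942·2.480/(0.2942 + 0.08267·7.437) = 0.729616/0.909017 = 0.802643 mol/L.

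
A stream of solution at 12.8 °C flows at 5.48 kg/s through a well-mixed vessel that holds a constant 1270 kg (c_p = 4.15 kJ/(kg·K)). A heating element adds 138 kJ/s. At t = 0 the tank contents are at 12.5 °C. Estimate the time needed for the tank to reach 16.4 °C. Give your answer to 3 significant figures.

220 s

M c_p dT/dt = ṁ c_p (T_in − T) + Q̇.
τ = M/ṁ = 231.75 s; T_ss = T_in + Q̇/(ṁ c_p) = 18.868 °C.
T(t) = T_ss + (T₀ − T_ss) e^(−t/τ). Set T = 16.4:
e^(−t/τ) = (16.4 − 18.868)/(12.5 − 18.868) = 0.38757
t = −231.75 · ln(0.38757) = 219.67 s.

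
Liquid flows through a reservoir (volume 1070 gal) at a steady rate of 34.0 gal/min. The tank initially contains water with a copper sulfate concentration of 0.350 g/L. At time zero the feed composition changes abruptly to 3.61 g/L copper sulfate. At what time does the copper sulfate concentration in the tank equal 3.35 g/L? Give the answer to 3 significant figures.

79.6 min

Transient balance on the dissolved component: V dC/dt = Q(C_in − C), so τ = V/Q = 31.471 min.
C(t) = C_in + (C₀ − C_in) e^(−t/τ). Set C = 3.35 and solve for t:
e^(−t/τ) = (C − C_in)/(C₀ − C_in) = (3.35 − 3.61)/(0.350 − 3.61) = 0.079755
t = −τ ln(…) = 31.471 × 2.5288 = 79.583 min.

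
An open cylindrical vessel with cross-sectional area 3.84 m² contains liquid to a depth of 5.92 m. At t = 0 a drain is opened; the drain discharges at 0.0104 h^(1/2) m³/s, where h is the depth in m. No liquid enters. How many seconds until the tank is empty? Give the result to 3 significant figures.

1800 s

With no inflow, A dh/dt = −0.0104 √h.
This is separable: 2 d(√h)/dt = −0.0104/A, so √h = √h₀ − (0.0104/(2A)) t.
Set h = 0: 2√h₀ = (0.0104/A) t_empty ⇒ t_empty = 2A√h₀/0.0104.
t_empty = 2·3.84·√5.92/0.0104 = 7.6800·2.4331/0.0104 = 1796.8 s.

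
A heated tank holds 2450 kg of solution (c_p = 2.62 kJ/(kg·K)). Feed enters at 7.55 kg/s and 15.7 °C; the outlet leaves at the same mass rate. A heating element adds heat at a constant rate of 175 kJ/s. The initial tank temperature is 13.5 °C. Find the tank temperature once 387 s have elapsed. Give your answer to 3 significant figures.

Energy balance: M c_p dT/dt = ṁ c_p (T_in − T) + 175.
Rearrange: dT/dt = (T_ss − T)/τ with τ = M/ṁ = 324.50 s and T_ss = T_in + Q̇/(ṁ c_p) = 24.547 °C.
This is linear first-order; T(t) = T_ss + (T₀ − T_ss) e^(−t/τ).
T(387) = 24.547 + (-11.047)·e^(−387/324.50) = 24.547 + (-11.047)·0.30343 = 21.195 °C.

21.2 °C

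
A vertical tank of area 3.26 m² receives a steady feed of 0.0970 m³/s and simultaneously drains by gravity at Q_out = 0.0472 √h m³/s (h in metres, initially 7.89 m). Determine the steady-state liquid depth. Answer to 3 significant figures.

Level balance: A dh/dt = 0.0970 − 0.0472 √h. Setting dh/dt = 0:
Q_in = 0.0472 √h_ss ⇒ √h_ss = 0.0970/0.0472 = 2.0551.
h_ss = 2.0551² = 4.2234 m. (Since h₀ = 7.89 m > h_ss, the level will fall toward this value.)

4.22 m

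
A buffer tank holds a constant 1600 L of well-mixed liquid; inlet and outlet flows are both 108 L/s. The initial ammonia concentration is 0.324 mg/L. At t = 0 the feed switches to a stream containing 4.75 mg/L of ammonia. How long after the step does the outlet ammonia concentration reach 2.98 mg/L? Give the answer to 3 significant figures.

13.6 s

Species balance: V dC/dt = Q(C_in − C) ⇒ τ = V/Q = 14.815 s.
C(t) = C_in + (C₀ − C_in) e^(−t/τ). Set C = 2.98 and solve for t:
e^(−t/τ) = (C − C_in)/(C₀ − C_in) = (2.98 − 4.75)/(0.324 − 4.75) = 0.39991
t = −τ ln(…) = 14.815 × 0.91652 = 13.578 s.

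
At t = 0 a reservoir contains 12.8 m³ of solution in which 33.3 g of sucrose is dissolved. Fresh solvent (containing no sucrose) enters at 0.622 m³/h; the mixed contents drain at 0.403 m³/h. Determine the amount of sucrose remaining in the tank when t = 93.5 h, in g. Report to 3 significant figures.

5.74 g

Total volume: dV/dt = Q_in − Q_out = 0.21900 m³/h, so V(t) = 12.8 + 0.21900 t and V(93.5) = 33.276 m³.
Solute balance: dm/dt = 0 − Q_out C = −Q_out m/V(t).
Separate: dm/m = −Q_out dt/V(t) ⇒ ln(m/m₀) = −(Q_out/(Q_in−Q_out)) ln(V/V₀).
m = m₀ (V₀/V)^(Q_out/(Q_in−Q_out)) = 33.3 × (12.8/33.276)^(1.8402) = 5.7399 g.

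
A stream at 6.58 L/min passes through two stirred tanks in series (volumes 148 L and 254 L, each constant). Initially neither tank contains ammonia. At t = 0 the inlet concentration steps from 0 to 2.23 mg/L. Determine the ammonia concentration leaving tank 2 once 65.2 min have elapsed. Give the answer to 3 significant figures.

Time constants: τᵢ = Vᵢ/Q for each well-mixed tank.
τ₁ = 148/6.58 = 22.492 min; τ₂ = 254/6.58 = 38.602 min.
Tank 1: C₁ = C_in(1 − e^(−t/τ₁)). Tank 2 (τ₁ ≠ τ₂): C₂ = C_in[1 − (τ₁ e^(−t/τ₁) − τ₂ e^(−t/τ₂))/(τ₁ − τ₂)].
At t = 65.2: e^(−t/τ₁) = 0.055092, e^(−t/τ₂) = 0.18470.
C₂ = 2.23·[1 − (22.492·0.055092 − 38.602·0.18470)/(-16.109)] = 2.23·0.63434 = 1.4146 mg/L.

1.41 mg/L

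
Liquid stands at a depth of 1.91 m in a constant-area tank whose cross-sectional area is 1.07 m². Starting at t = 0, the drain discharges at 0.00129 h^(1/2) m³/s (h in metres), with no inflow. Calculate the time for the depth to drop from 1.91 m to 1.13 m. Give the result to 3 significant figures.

A dh/dt = −Q_out = −0.00129 √h.
Separate and integrate: 2(√h − √h₀) = −(0.00129/A) t.
t = 2A(√h₀ − √h)/0.00129 = 2·1.07·(√1.91 − √1.13)/0.00129
  = 2.1400 × (1.3820 − 1.0630) / 0.00129 = 529.22 s.

529 s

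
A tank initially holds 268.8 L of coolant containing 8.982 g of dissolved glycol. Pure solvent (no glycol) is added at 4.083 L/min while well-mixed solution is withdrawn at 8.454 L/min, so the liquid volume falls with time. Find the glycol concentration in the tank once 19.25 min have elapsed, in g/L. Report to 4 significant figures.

Total volume: dV/dt = Q_in − Q_out = -4.37100 L/min, so V(t) = 268.8 − 4.37100 t and V(19.25) = 184.658 L.
Species balance (pure solvent in): dm/dt = −Q_out · m/V(t).
dm/m = −Q_out dt/(V₀ − 4.37100 t); integrating gives ln(m/m₀) = −(Q_out/(Q_in−Q_out)) ln(V/V₀).
m = m₀ (V₀/V)^(Q_out/(Q_in−Q_out)) = 8.982 × (268.8/184.658)^(-1.93411) = 4.34506 g.
C = m/V = 4.34506/184.658 = 0.0235303 g/L.

0.02353 g/L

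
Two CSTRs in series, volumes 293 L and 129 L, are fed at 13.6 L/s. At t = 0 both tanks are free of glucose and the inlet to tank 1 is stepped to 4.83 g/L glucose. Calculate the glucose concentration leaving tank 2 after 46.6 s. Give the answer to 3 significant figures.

Species balance on tank i: dCᵢ/dt = (Cᵢ₋₁ − Cᵢ)/τᵢ with τᵢ = Vᵢ/Q.
τ₁ = 293/13.6 = 21.544 s; τ₂ = 129/13.6 = 9.4853 s.
Tank 1: C₁ = C_in(1 − e^(−t/τ₁)). Tank 2 (τ₁ ≠ τ₂): C₂ = C_in[1 − (τ₁ e^(−t/τ₁) − τ₂ e^(−t/τ₂))/(τ₁ − τ₂)].
At t = 46.6: e^(−t/τ₁) = 0.11498, e^(−t/τ₂) = 0.0073514.
C₂ = 4.83·[1 − (21.544·0.11498 − 9.4853·0.0073514)/(12.059)] = 4.83·0.80036 = 3.8657 g/L.

3.87 g/L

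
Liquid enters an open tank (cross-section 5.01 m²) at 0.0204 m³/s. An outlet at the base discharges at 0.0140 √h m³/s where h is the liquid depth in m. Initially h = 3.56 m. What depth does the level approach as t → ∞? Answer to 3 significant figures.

2.12 m

A dh/dt = Q_in − 0.0140 √h. Steady state requires inflow = outflow:
Q_in = 0.0140 √h_ss ⇒ √h_ss = 0.0204/0.0140 = 1.4571.
h_ss = 1.4571² = 2.1233 m. (Since h₀ = 3.56 m > h_ss, the level will fall toward this value.)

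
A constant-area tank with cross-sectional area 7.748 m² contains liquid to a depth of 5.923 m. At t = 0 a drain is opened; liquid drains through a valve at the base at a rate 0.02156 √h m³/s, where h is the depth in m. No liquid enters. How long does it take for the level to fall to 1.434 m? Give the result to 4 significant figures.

888.5 s

A dh/dt = −Q_out = −0.02156 √h.
∫ h^(−1/2) dh = −(0.02156/A) ∫ dt, giving 2√h = 2√h₀ − (0.02156/A) t.
t = 2A(√h₀ − √h)/0.02156 = 2·7.748·(√5.923 − √1.434)/0.02156
  = 15.4960 × (2.43372 − 1.19750) / 0.02156 = 888.522 s.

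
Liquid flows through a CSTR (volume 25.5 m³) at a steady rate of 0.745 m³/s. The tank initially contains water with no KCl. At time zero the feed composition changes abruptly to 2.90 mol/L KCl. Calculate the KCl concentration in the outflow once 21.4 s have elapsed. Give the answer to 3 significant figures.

1.35 mol/L

Mass balance on the solute (V constant): V dC/dt = Q(C_in − C).
So dC/dt = (C_in − C)/τ with τ = V/Q = 25.5/0.745 = 34.228 s.
C approaches C_in exponentially: C(t) = C_in + (C₀ − C_in) e^(−t/τ).
C(21.4) = 2.90 + (0 − 2.90)·e^(−21.4/34.228) = 2.90 + (-2.9000)·0.53515 = 1.3481 mol/L.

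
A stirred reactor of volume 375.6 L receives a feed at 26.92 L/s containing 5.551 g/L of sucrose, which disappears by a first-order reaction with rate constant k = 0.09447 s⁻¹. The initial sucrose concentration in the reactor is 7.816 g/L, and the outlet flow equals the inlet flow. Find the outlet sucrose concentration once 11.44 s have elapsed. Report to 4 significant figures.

Species balance: V dC/dt = Q C_in − Q C − k V C.
This is linear with rate a = Q/V + k = 0.166142 s⁻¹.
C_ss = Q C_in/(Q + kV) = 2.39465 g/L; C(t) = C_ss + (C₀ − C_ss) e^(−a t).
C(11.44) = 2.39465 + (5.42135)·e^(−0.166142·11.44) = 2.39465 + (5.42135)·0.149469 = 3.20497 g/L.

3.205 g/L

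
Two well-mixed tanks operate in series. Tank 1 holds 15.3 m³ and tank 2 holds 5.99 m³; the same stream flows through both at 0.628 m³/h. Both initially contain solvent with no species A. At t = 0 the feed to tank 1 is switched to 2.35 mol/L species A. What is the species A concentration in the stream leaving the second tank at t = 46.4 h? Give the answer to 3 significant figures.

Species balance on tank i: dCᵢ/dt = (Cᵢ₋₁ − Cᵢ)/τᵢ with τᵢ = Vᵢ/Q.
τ₁ = 15.3/0.628 = 24.363 h; τ₂ = 5.99/0.628 = 9.5382 h.
Tank 1: C₁ = C_in(1 − e^(−t/τ₁)). Tank 2 (τ₁ ≠ τ₂): C₂ = C_in[1 − (τ₁ e^(−t/τ₁) − τ₂ e^(−t/τ₂))/(τ₁ − τ₂)].
At t = 46.4: e^(−t/τ₁) = 0.14889, e^(−t/τ₂) = 0.0077146.
C₂ = 2.35·[1 − (24.363·0.14889 − 9.5382·0.0077146)/(14.825)] = 2.35·0.76027 = 1.7866 mol/L.

1.79 mol/L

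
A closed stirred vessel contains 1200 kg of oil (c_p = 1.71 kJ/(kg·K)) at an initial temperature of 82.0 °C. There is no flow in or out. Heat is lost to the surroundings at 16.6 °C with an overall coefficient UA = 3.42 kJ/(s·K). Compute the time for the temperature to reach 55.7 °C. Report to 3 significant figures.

Lumped-capacitance energy balance: M c_p dT/dt = UA(T_amb − T).
τ = M c_p/UA = 600.00 s; T_ss = T_amb = 16.600 °C.
T(t) = T_ss + (T₀ − T_ss)e^(−t/τ); set T = 55.7:
t = −τ ln[(T − T_ss)/(T₀ − T_ss)] = −600.00 · ln(0.59786) = 308.64 s.

309 s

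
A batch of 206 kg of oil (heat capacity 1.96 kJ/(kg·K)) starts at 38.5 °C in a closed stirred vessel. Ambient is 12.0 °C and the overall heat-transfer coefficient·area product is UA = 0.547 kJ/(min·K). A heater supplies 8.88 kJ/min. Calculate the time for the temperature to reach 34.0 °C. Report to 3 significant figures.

426 min

Heat balance on the well-mixed liquid: M c_p dT/dt = −UA(T − T_amb) + Q̇.
τ = M c_p/UA = 738.14 min; T_ss = T_amb + Q̇/UA = 12.0 + 8.88/0.547 = 28.234 °C.
T(t) = T_ss + (T₀ − T_ss)e^(−t/τ); set T = 34.0:
t = −τ ln[(T − T_ss)/(T₀ − T_ss)] = −738.14 · ln(0.56166) = 425.80 min.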